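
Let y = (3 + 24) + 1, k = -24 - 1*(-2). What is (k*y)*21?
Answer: -12936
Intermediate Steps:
k = -22 (k = -24 + 2 = -22)
y = 28 (y = 27 + 1 = 28)
(k*y)*21 = -22*28*21 = -616*21 = -12936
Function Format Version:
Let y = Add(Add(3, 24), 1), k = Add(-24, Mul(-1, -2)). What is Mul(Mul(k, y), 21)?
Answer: -12936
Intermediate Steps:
k = -22 (k = Add(-24, 2) = -22)
y = 28 (y = Add(27, 1) = 28)
Mul(Mul(k, y), 21) = Mul(Mul(-22, 28), 21) = Mul(-616, 21) = -12936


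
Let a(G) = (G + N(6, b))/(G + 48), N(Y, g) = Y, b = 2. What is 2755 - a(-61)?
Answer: 35760/13 ≈ 2750.8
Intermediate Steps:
a(G) = (6 + G)/(48 + G) (a(G) = (G + 6)/(G + 48) = (6 + G)/(48 + G))
2755 - a(-61) = 2755 - (6 - 61)/(48 - 61) = 2755 - (-55)/(-13) = 2755 - (-1)*(-55)/13 = 2755 - 1*55/13 = 2755 - 55/13 = 35760/13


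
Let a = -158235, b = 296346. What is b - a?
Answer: 454581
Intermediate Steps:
b - a = 296346 - 1*(-158235) = 296346 + 158235 = 454581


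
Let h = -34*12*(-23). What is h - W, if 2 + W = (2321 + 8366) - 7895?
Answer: 6594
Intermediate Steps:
h = 9384 (h = -408*(-23) = 9384)
W = 2790 (W = -2 + ((2321 + 8366) - 7895) = -2 + (10687 - 7895) = -2 + 2792 = 2790)
h - W = 9384 - 1*2790 = 9384 - 2790 = 6594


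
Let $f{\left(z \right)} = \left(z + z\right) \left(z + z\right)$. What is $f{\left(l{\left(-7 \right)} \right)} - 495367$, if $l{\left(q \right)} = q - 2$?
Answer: $-495043$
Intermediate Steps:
$l{\left(q \right)} = -2 + q$ ($l{\left(q \right)} = q - 2 = -2 + q$)
$f{\left(z \right)} = 4 z^{2}$ ($f{\left(z \right)} = 2 z 2 z = 4 z^{2}$)
$f{\left(l{\left(-7 \right)} \right)} - 495367 = 4 \left(-2 - 7\right)^{2} - 495367 = 4 \left(-9\right)^{2} - 495367 = 4 \cdot 81 - 495367 = 324 - 495367 = -495043$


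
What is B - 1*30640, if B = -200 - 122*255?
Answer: -61950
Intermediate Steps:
B = -31310 (B = -200 - 31110 = -31310)
B - 1*30640 = -31310 - 1*30640 = -31310 - 30640 = -61950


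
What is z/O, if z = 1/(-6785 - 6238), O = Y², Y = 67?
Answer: -1/58460247 ≈ -1.7106e-8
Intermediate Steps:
O = 4489 (O = 67² = 4489)
z = -1/13023 (z = 1/(-13023) = -1/13023 ≈ -7.6787e-5)
z/O = -1/13023/4489 = -1/13023*1/4489 = -1/58460247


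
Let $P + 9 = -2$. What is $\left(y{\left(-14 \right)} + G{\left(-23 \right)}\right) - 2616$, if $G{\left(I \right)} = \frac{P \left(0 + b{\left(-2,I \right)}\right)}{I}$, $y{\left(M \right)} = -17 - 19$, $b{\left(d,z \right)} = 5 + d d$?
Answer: $- \frac{60897}{23} \approx -2647.7$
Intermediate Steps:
$b{\left(d,z \right)} = 5 + d^{2}$
$P = -11$ ($P = -9 - 2 = -11$)
$y{\left(M \right)} = -36$
$G{\left(I \right)} = - \frac{99}{I}$ ($G{\left(I \right)} = \frac{\left(-11\right) \left(0 + \left(5 + \left(-2\right)^{2}\right)\right)}{I} = \frac{\left(-11\right) \left(0 + \left(5 + 4\right)\right)}{I} = \frac{\left(-11\right) \left(0 + 9\right)}{I} = \frac{\left(-11\right) 9}{I} = - \frac{99}{I}$)
$\left(y{\left(-14 \right)} + G{\left(-23 \right)}\right) - 2616 = \left(-36 - \frac{99}{-23}\right) - 2616 = \left(-36 - - \frac{99}{23}\right) - 2616 = \left(-36 + \frac{99}{23}\right) - 2616 = - \frac{729}{23} - 2616 = - \frac{60897}{23}$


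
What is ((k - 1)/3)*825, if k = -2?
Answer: -825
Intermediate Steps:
((k - 1)/3)*825 = ((-2 - 1)/3)*825 = -3*⅓*825 = -1*825 = -825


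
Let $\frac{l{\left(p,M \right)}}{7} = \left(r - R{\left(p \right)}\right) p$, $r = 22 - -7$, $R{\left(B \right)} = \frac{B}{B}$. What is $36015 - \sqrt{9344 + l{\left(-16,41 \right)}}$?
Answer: $36015 - 8 \sqrt{97} \approx 35936.0$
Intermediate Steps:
$R{\left(B \right)} = 1$
$r = 29$ ($r = 22 + 7 = 29$)
$l{\left(p,M \right)} = 196 p$ ($l{\left(p,M \right)} = 7 \left(29 - 1\right) p = 7 \cdot 28 p = 196 p$)
$36015 - \sqrt{9344 + l{\left(-16,41 \right)}} = 36015 - \sqrt{9344 + 196 \left(-16\right)} = 36015 - \sqrt{9344 - 3136} = 36015 - \sqrt{6208} = 36015 - 8 \sqrt{97}$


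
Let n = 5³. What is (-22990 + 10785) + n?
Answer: -12080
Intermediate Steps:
n = 125
(-22990 + 10785) + n = (-22990 + 10785) + 125 = -12205 + 125 = -12080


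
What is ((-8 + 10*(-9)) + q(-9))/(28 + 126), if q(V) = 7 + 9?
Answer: -41/77 ≈ -0.53247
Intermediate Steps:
q(V) = 16
((-8 + 10*(-9)) + q(-9))/(28 + 126) = ((-8 + 10*(-9)) + 16)/(28 + 126) = ((-8 - 90) + 16)/154 = (-98 + 16)*(1/154) = -82*1/154 = -41/77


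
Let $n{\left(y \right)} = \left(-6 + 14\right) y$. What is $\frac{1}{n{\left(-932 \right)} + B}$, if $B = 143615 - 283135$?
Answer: $- \frac{1}{146976} \approx -6.8038 \cdot 10^{-6}$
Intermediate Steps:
$B = -139520$ ($B = 143615 - 283135 = -139520$)
$n{\left(y \right)} = 8 y$
$\frac{1}{n{\left(-932 \right)} + B} = \frac{1}{8 \left(-932\right) - 139520} = \frac{1}{-7456 - 139520} = \frac{1}{-146976} = - \frac{1}{146976}$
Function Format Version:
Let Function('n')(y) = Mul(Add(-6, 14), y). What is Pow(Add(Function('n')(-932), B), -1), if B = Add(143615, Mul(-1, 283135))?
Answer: Rational(-1, 146976) ≈ -6.8038e-6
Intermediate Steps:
B = -139520 (B = Add(143615, -283135) = -139520)
Function('n')(y) = Mul(8, y)
Pow(Add(Function('n')(-932), B), -1) = Pow(Add(Mul(8, -932), -139520), -1) = Pow(Add(-7456, -139520), -1) = Pow(-146976, -1) = Rational(-1, 146976)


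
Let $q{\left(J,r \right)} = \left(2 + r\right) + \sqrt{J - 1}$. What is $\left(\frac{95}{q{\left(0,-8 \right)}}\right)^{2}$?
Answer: $\frac{315875}{1369} + \frac{108300 i}{1369} \approx 230.73 + 79.109 i$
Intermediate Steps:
$q{\left(J,r \right)} = 2 + r + \sqrt{-1 + J}$ ($q{\left(J,r \right)} = \left(2 + r\right) + \sqrt{-1 + J} = 2 + r + \sqrt{-1 + J}$)
$\left(\frac{95}{q{\left(0,-8 \right)}}\right)^{2} = \left(\frac{95}{2 - 8 + \sqrt{-1 + 0}}\right)^{2} = \left(\frac{95}{2 - 8 + \sqrt{-1}}\right)^{2} = \left(\frac{95}{2 - 8 + i}\right)^{2} = \left(\frac{95}{-6 + i}\right)^{2} = \left(95 \frac{-6 - i}{37}\right)^{2} = \left(\frac{95 \left(-6 - i\right)}{37}\right)^{2} = \frac{9025 \left(-6 - i\right)^{2}}{1369}$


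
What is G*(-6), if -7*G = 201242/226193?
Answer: 1207452/1583351 ≈ 0.76259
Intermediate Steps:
G = -201242/1583351 (G = -201242/(7*226193) = -⅐*201242/226193 = -201242/1583351 ≈ -0.12710)
G*(-6) = -201242/1583351*(-6) = 1207452/1583351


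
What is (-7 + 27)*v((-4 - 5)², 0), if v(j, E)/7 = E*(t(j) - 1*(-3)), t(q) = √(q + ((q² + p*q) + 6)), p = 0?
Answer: 0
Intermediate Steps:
t(q) = √(6 + q + q²) (t(q) = √(q + ((q² + 0*q) + 6)) = √(q + ((q² + 0) + 6)) = √(q + (q² + 6)) = √(q + (6 + q²)) = √(6 + q + q²))
v(j, E) = 7*E*(3 + √(6 + j + j²)) (v(j, E) = 7*(E*(√(6 + j + j²) - 1*(-3))) = 7*(E*(√(6 + j + j²) + 3)) = 7*(E*(3 + √(6 + j + j²))) = 7*E*(3 + √(6 + j + j²)))
(-7 + 27)*v((-4 - 5)², 0) = (-7 + 27)*(7*0*(3 + √(6 + (-4 - 5)² + ((-4 - 5)²)²))) = 20*(7*0*(3 + √(6 + (-9)² + ((-9)²)²))) = 20*(7*0*(3 + √(6 + 81 + 81²))) = 20*(7*0*(3 + √(6 + 81 + 6561))) = 20*(7*0*(3 + √6648)) = 20*(7*0*(3 + 2*√1662)) = 20*0 = 0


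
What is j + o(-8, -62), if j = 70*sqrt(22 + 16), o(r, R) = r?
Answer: -8 + 70*sqrt(38) ≈ 423.51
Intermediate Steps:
j = 70*sqrt(38) ≈ 431.51
j + o(-8, -62) = 70*sqrt(38) - 8 = -8 + 70*sqrt(38)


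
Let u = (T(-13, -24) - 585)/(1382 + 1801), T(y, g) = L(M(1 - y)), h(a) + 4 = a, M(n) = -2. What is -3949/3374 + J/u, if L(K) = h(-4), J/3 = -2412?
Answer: 77708260555/2000782 ≈ 38839.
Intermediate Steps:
h(a) = -4 + a
J = -7236 (J = 3*(-2412) = -7236)
L(K) = -8 (L(K) = -4 - 4 = -8)
T(y, g) = -8
u = -593/3183 (u = (-8 - 585)/(1382 + 1801) = -593/3183 ≈ -0.18630)
-3949/3374 + J/u = -3949/3374 - 7236/(-593/3183) = -3949*1/3374 - 7236*(-3183/593) = -3949/3374 + 23032188/593 = 77708260555/2000782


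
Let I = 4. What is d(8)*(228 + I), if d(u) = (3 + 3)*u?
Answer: 11136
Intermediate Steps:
d(u) = 6*u
d(8)*(228 + I) = (6*8)*(228 + 4) = 48*232 = 11136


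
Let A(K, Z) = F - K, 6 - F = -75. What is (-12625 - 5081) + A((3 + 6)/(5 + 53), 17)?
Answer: -1022259/58 ≈ -17625.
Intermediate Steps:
F = 81 (F = 6 - 1*(-75) = 6 + 75 = 81)
A(K, Z) = 81 - K
(-12625 - 5081) + A((3 + 6)/(5 + 53), 17) = (-12625 - 5081) + (81 - (3 + 6)/(5 + 53)) = -17706 + (81 - 9/58) = -17706 + 4689/58 = -1022259/58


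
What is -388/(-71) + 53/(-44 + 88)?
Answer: 20835/3124 ≈ 6.6693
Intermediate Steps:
-388/(-71) + 53/(-44 + 88) = -388*(-1/71) + 53/44 = 388/71 + 53*(1/44) = 388/71 + 53/44 = 20835/3124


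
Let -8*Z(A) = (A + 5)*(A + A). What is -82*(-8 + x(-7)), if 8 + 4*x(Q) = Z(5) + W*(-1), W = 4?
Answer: 4633/4 ≈ 1158.3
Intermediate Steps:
Z(A) = -A*(5 + A)/4 (Z(A) = -(A + 5)*(A + A)/8 = -(5 + A)*2*A/8 = -A*(5 + A)/4)
x(Q) = -49/8 (x(Q) = -2 + (-1/4*5*(5 + 5) + 4*(-1))/4 = -2 + (-1/4*5*10 - 4)/4 = -2 + (-25/2 - 4)/4 = -2 + (1/4)*(-33/2) = -2 - 33/8 = -49/8)
-82*(-8 + x(-7)) = -82*(-8 - 49/8) = -82*(-113/8) = 4633/4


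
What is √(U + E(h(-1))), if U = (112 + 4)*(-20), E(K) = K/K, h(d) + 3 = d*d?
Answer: I*√2319 ≈ 48.156*I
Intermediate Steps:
h(d) = -3 + d² (h(d) = -3 + d*d = -3 + d²)
E(K) = 1
U = -2320 (U = 116*(-20) = -2320)
√(U + E(h(-1))) = √(-2320 + 1) = √(-2319) = I*√2319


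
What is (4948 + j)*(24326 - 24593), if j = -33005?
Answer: 7491219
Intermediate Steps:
(4948 + j)*(24326 - 24593) = (4948 - 33005)*(24326 - 24593) = -28057*(-267) = 7491219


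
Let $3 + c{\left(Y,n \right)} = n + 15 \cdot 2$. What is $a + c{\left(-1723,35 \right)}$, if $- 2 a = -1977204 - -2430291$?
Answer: $- \frac{452963}{2} \approx -2.2648 \cdot 10^{5}$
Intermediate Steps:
$c{\left(Y,n \right)} = 27 + n$ ($c{\left(Y,n \right)} = -3 + \left(n + 15 \cdot 2\right) = -3 + \left(n + 30\right) = -3 + \left(30 + n\right) = 27 + n$)
$a = - \frac{453087}{2}$ ($a = - \frac{-1977204 - -2430291}{2} = - \frac{-1977204 + 2430291}{2} = \left(- \frac{1}{2}\right) 453087 = - \frac{453087}{2} \approx -2.2654 \cdot 10^{5}$)
$a + c{\left(-1723,35 \right)} = - \frac{453087}{2} + \left(27 + 35\right) = - \frac{453087}{2} + 62 = - \frac{452963}{2}$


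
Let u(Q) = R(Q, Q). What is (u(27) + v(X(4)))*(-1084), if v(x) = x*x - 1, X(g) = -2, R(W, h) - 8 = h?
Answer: -41192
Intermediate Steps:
R(W, h) = 8 + h
u(Q) = 8 + Q
v(x) = -1 + x**2 (v(x) = x**2 - 1 = -1 + x**2)
(u(27) + v(X(4)))*(-1084) = ((8 + 27) + (-1 + (-2)**2))*(-1084) = (35 + (-1 + 4))*(-1084) = (35 + 3)*(-1084) = 38*(-1084) = -41192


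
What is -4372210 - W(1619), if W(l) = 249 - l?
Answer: -4370840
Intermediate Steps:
-4372210 - W(1619) = -4372210 - (249 - 1*1619) = -4372210 - (249 - 1619) = -4372210 - 1*(-1370) = -4372210 + 1370 = -4370840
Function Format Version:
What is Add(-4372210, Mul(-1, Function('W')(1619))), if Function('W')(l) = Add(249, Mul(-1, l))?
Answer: -4370840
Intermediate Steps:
Add(-4372210, Mul(-1, Function('W')(1619))) = Add(-4372210, Mul(-1, Add(249, Mul(-1, 1619)))) = Add(-4372210, Mul(-1, Add(249, -1619))) = Add(-4372210, Mul(-1, -1370)) = Add(-4372210, 1370) = -4370840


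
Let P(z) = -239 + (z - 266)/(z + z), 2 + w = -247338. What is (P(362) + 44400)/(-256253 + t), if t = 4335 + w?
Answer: -7993165/90365698 ≈ -0.088454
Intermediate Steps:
w = -247340 (w = -2 - 247338 = -247340)
t = -243005 (t = 4335 - 247340 = -243005)
P(z) = -239 + (-266 + z)/(2*z) (P(z) = -239 + (-266 + z)/((2*z)) = -239 + (-266 + z)*(1/(2*z)) = -239 + (-266 + z)/(2*z))
(P(362) + 44400)/(-256253 + t) = ((-477/2 - 133/362) + 44400)/(-256253 - 243005) = ((-477/2 - 133*1/362) + 44400)/(-499258) = ((-477/2 - 133/362) + 44400)*(-1/499258) = (-43235/181 + 44400)*(-1/499258) = (7993165/181)*(-1/499258) = -7993165/90365698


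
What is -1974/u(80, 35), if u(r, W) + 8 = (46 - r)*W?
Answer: 987/599 ≈ 1.6477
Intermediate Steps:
u(r, W) = -8 + W*(46 - r) (u(r, W) = -8 + (46 - r)*W = -8 + W*(46 - r))
-1974/u(80, 35) = -1974/(-8 + 46*35 - 1*35*80) = -1974/(-8 + 1610 - 2800) = -1974/(-1198) = -1974*(-1/1198) = 987/599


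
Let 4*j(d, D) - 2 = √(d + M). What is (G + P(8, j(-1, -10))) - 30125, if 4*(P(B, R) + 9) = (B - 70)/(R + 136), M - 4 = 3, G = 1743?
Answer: -1410612477/49685 + 31*√6/149055 ≈ -28391.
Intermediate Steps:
M = 7 (M = 4 + 3 = 7)
j(d, D) = ½ + √(7 + d)/4 (j(d, D) = ½ + √(d + 7)/4 = ½ + √(7 + d)/4)
P(B, R) = -9 + (-70 + B)/(4*(136 + R)) (P(B, R) = -9 + ((B - 70)/(R + 136))/4 = -9 + ((-70 + B)/(136 + R))/4 = -9 + (-70 + B)/(4*(136 + R)))
(G + P(8, j(-1, -10))) - 30125 = (1743 + (-4966 + 8 - 36*(½ + √(7 - 1)/4))/(4*(136 + (½ + √(7 - 1)/4)))) - 30125 = (1743 + (-4966 + 8 - 36*(½ + √6/4))/(4*(136 + (½ + √6/4)))) - 30125 = (1743 + (-4966 + 8 + (-18 - 9*√6))/(4*(273/2 + √6/4))) - 30125 = (1743 + (-4976 - 9*√6)/(4*(273/2 + √6/4))) - 30125 = -28382 + (-4976 - 9*√6)/(4*(273/2 + √6/4))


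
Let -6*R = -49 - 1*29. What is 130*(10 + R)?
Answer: 2990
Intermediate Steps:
R = 13 (R = -(-49 - 1*29)/6 = -(-49 - 29)/6 = -⅙*(-78) = 13)
130*(10 + R) = 130*(10 + 13) = 130*23 = 2990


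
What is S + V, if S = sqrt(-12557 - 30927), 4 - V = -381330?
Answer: 381334 + 2*I*sqrt(10871) ≈ 3.8133e+5 + 208.53*I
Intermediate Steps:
V = 381334 (V = 4 - 1*(-381330) = 4 + 381330 = 381334)
S = 2*I*sqrt(10871) (S = sqrt(-43484) = 2*I*sqrt(10871) ≈ 208.53*I)
S + V = 2*I*sqrt(10871) + 381334 = 381334 + 2*I*sqrt(10871)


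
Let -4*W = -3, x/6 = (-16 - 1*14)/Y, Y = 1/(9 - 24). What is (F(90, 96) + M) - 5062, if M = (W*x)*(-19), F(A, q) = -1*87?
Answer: -43624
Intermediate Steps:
Y = -1/15 (Y = 1/(-15) = -1/15 ≈ -0.066667)
x = 2700 (x = 6*((-16 - 1*14)/(-1/15)) = 6*((-16 - 14)*(-15)) = 6*(-30*(-15)) = 6*450 = 2700)
W = 3/4 (W = -1/4*(-3) = 3/4 ≈ 0.75000)
F(A, q) = -87
M = -38475 (M = ((3/4)*2700)*(-19) = 2025*(-19) = -38475)
(F(90, 96) + M) - 5062 = (-87 - 38475) - 5062 = -38562 - 5062 = -43624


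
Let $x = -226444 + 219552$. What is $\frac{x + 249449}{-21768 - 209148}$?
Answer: $- \frac{34651}{32988} \approx -1.0504$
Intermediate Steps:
$x = -6892$
$\frac{x + 249449}{-21768 - 209148} = \frac{-6892 + 249449}{-21768 - 209148} = \frac{242557}{-230916} = 242557 \left(- \frac{1}{230916}\right) = - \frac{34651}{32988}$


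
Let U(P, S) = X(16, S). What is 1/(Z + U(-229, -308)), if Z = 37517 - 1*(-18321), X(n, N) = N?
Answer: 1/55530 ≈ 1.8008e-5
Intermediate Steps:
U(P, S) = S
Z = 55838 (Z = 37517 + 18321 = 55838)
1/(Z + U(-229, -308)) = 1/(55838 - 308) = 1/55530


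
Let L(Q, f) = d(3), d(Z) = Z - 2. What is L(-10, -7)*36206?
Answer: 36206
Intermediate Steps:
d(Z) = -2 + Z
L(Q, f) = 1 (L(Q, f) = -2 + 3 = 1)
L(-10, -7)*36206 = 1*36206 = 36206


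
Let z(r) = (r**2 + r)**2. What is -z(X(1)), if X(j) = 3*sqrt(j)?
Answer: -144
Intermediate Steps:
z(r) = (r + r**2)**2
-z(X(1)) = -(3*sqrt(1))**2*(1 + 3*sqrt(1))**2 = -(3*1)**2*(1 + 3*1)**2 = -3**2*(1 + 3)**2 = -9*4**2 = -9*16 = -1*144 = -144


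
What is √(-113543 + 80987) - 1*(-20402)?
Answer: 20402 + 2*I*√8139 ≈ 20402.0 + 180.43*I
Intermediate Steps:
√(-113543 + 80987) - 1*(-20402) = √(-32556) + 20402 = 2*I*√8139 + 20402 = 20402 + 2*I*√8139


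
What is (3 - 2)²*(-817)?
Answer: -817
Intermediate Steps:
(3 - 2)²*(-817) = 1²*(-817) = 1*(-817) = -817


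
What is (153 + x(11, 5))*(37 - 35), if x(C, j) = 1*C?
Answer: 328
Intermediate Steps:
x(C, j) = C
(153 + x(11, 5))*(37 - 35) = (153 + 11)*(37 - 35) = 164*2 = 328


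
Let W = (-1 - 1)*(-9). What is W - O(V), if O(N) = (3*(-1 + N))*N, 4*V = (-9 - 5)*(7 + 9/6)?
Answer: -43623/16 ≈ -2726.4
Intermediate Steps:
V = -119/4 (V = ((-9 - 5)*(7 + 9/6))/4 = (-14*(7 + 9*(⅙)))/4 = (-14*(7 + 3/2))/4 = (-14*17/2)/4 = (¼)*(-119) = -119/4 ≈ -29.750)
O(N) = N*(-3 + 3*N) (O(N) = (-3 + 3*N)*N = N*(-3 + 3*N))
W = 18 (W = -2*(-9) = 18)
W - O(V) = 18 - 3*(-119)*(-1 - 119/4)/4 = 18 - 3*(-119)*(-123)/(4*4) = 18 - 1*43911/16 = 18 - 43911/16 = -43623/16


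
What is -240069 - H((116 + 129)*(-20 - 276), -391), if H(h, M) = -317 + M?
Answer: -239361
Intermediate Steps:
-240069 - H((116 + 129)*(-20 - 276), -391) = -240069 - (-317 - 391) = -240069 - 1*(-708) = -240069 + 708 = -239361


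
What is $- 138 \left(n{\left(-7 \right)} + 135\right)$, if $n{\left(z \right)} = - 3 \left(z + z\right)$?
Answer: $-24426$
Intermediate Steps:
$n{\left(z \right)} = - 6 z$ ($n{\left(z \right)} = - 3 \cdot 2 z = - 6 z$)
$- 138 \left(n{\left(-7 \right)} + 135\right) = - 138 \left(\left(-6\right) \left(-7\right) + 135\right) = - 138 \left(42 + 135\right) = \left(-138\right) 177 = -24426$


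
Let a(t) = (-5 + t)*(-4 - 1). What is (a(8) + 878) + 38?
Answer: 901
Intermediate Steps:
a(t) = 25 - 5*t (a(t) = (-5 + t)*(-5) = 25 - 5*t)
(a(8) + 878) + 38 = ((25 - 5*8) + 878) + 38 = ((25 - 40) + 878) + 38 = (-15 + 878) + 38 = 863 + 38 = 901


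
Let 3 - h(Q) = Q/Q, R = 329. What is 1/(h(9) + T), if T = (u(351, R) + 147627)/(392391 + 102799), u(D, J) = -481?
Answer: 247595/568763 ≈ 0.43532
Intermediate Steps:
h(Q) = 2 (h(Q) = 3 - Q/Q = 3 - 1*1 = 3 - 1 = 2)
T = 73573/247595 (T = (-481 + 147627)/(392391 + 102799) = 147146/495190 = 147146*(1/495190) = 73573/247595 ≈ 0.29715)
1/(h(9) + T) = 1/(2 + 73573/247595) = 1/(568763/247595) = 247595/568763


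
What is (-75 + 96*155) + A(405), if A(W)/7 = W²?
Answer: 1162980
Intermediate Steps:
A(W) = 7*W²
(-75 + 96*155) + A(405) = (-75 + 96*155) + 7*405² = (-75 + 14880) + 7*164025 = 14805 + 1148175 = 1162980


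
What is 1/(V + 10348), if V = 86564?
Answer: 1/96912 ≈ 1.0319e-5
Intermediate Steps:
1/(V + 10348) = 1/(86564 + 10348) = 1/96912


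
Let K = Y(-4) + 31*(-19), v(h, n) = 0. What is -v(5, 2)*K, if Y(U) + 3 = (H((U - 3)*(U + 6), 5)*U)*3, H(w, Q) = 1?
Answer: 0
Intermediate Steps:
Y(U) = -3 + 3*U (Y(U) = -3 + (1*U)*3 = -3 + U*3 = -3 + 3*U)
K = -604 (K = (-3 + 3*(-4)) + 31*(-19) = (-3 - 12) - 589 = -15 - 589 = -604)
-v(5, 2)*K = -0*(-604) = -1*0 = 0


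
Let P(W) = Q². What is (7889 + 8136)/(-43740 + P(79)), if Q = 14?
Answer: -16025/43544 ≈ -0.36802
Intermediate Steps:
P(W) = 196 (P(W) = 14² = 196)
(7889 + 8136)/(-43740 + P(79)) = (7889 + 8136)/(-43740 + 196) = 16025/(-43544) = 16025*(-1/43544) = -16025/43544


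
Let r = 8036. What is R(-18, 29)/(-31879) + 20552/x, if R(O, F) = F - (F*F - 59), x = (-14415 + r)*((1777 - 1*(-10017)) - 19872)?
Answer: 2818352671/117336493357 ≈ 0.024019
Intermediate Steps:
x = 51529562 (x = (-14415 + 8036)*((1777 - 1*(-10017)) - 19872) = -6379*((1777 + 10017) - 19872) = -6379*(11794 - 19872) = -6379*(-8078) = 51529562)
R(O, F) = 59 + F - F**2 (R(O, F) = F - (F**2 - 59) = F - (-59 + F**2) = F + (59 - F**2) = 59 + F - F**2)
R(-18, 29)/(-31879) + 20552/x = (59 + 29 - 1*29**2)/(-31879) + 20552/51529562 = (59 + 29 - 1*841)*(-1/31879) + 20552*(1/51529562) = (59 + 29 - 841)*(-1/31879) + 1468/3680683 = -753*(-1/31879) + 1468/3680683 = 753/31879 + 1468/3680683 = 2818352671/117336493357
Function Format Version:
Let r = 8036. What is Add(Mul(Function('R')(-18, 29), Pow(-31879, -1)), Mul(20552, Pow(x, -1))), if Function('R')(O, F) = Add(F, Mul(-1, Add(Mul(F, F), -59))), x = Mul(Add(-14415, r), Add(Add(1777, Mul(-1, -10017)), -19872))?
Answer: Rational(2818352671, 117336493357) ≈ 0.024019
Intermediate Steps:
x = 51529562 (x = Mul(Add(-14415, 8036), Add(Add(1777, Mul(-1, -10017)), -19872)) = Mul(-6379, Add(Add(1777, 10017), -19872)) = Mul(-6379, Add(11794, -19872)) = Mul(-6379, -8078) = 51529562)
Function('R')(O, F) = Add(59, F, Mul(-1, Pow(F, 2))) (Function('R')(O, F) = Add(F, Mul(-1, Add(Pow(F, 2), -59))) = Add(F, Mul(-1, Add(-59, Pow(F, 2)))) = Add(F, Add(59, Mul(-1, Pow(F, 2)))) = Add(59, F, Mul(-1, Pow(F, 2))))
Add(Mul(Function('R')(-18, 29), Pow(-31879, -1)), Mul(20552, Pow(x, -1))) = Add(Mul(Add(59, 29, Mul(-1, Pow(29, 2))), Pow(-31879, -1)), Mul(20552, Pow(51529562, -1))) = Add(Mul(Add(59, 29, Mul(-1, 841)), Rational(-1, 31879)), Mul(20552, Rational(1, 51529562))) = Add(Mul(Add(59, 29, -841), Rational(-1, 31879)), Rational(1468, 3680683)) = Add(Mul(-753, Rational(-1, 31879)), Rational(1468, 3680683)) = Add(Rational(753, 31879), Rational(1468, 3680683)) = Rational(2818352671, 117336493357)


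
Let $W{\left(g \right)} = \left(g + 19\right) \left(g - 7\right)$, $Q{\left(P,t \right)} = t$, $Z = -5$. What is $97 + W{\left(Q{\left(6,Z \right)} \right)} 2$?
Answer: $-239$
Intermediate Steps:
$W{\left(g \right)} = \left(-7 + g\right) \left(19 + g\right)$ ($W{\left(g \right)} = \left(19 + g\right) \left(-7 + g\right) = \left(-7 + g\right) \left(19 + g\right)$)
$97 + W{\left(Q{\left(6,Z \right)} \right)} 2 = 97 + \left(-133 + \left(-5\right)^{2} + 12 \left(-5\right)\right) 2 = 97 + \left(-133 + 25 - 60\right) 2 = 97 - 336 = -239$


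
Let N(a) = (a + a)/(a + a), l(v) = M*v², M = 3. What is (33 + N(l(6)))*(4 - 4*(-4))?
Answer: 680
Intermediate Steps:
l(v) = 3*v²
N(a) = 1 (N(a) = (2*a)/((2*a)) = (2*a)*(1/(2*a)) = 1)
(33 + N(l(6)))*(4 - 4*(-4)) = (33 + 1)*(4 - 4*(-4)) = 34*(4 + 16) = 34*20 = 680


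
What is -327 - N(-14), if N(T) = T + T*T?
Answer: -509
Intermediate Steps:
N(T) = T + T**2
-327 - N(-14) = -327 - (-14)*(1 - 14) = -327 - (-14)*(-13) = -327 - 1*182 = -327 - 182 = -509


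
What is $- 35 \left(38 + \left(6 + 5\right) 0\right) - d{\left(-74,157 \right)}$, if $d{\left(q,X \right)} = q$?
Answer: $-1256$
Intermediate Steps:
$- 35 \left(38 + \left(6 + 5\right) 0\right) - d{\left(-74,157 \right)} = - 35 \left(38 + \left(6 + 5\right) 0\right) - -74 = - 35 \left(38 + 11 \cdot 0\right) + 74 = - 35 \left(38 + 0\right) + 74 = \left(-35\right) 38 + 74 = -1330 + 74 = -1256$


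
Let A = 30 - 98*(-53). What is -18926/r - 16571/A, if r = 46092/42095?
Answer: -1040668048453/60196152 ≈ -17288.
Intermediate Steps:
A = 5224 (A = 30 + 5194 = 5224)
r = 46092/42095 (r = 46092*(1/42095) = 46092/42095 ≈ 1.0950)
-18926/r - 16571/A = -18926/46092/42095 - 16571/5224 = -18926*42095/46092 - 16571*1/5224 = -398344985/23046 - 16571/5224 = -1040668048453/60196152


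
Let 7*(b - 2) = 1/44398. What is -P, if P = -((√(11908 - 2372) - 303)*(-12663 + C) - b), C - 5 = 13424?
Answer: -72133430601/310786 + 6128*√149 ≈ -1.5730e+5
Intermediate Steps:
C = 13429 (C = 5 + 13424 = 13429)
b = 621573/310786 (b = 2 + (⅐)/44398 = 2 + (⅐)*(1/44398) = 2 + 1/310786 = 621573/310786 ≈ 2.0000)
P = 72133430601/310786 - 6128*√149 (P = -((√(11908 - 2372) - 303)*(-12663 + 13429) - 1*621573/310786) = -((√9536 - 303)*766 - 621573/310786) = -((8*√149 - 303)*766 - 621573/310786) = -((-303 + 8*√149)*766 - 621573/310786) = -((-232098 + 6128*√149) - 621573/310786) = -(-72133430601/310786 + 6128*√149) = 72133430601/310786 - 6128*√149 ≈ 1.5730e+5)
-P = -(72133430601/310786 - 6128*√149) = -72133430601/310786 + 6128*√149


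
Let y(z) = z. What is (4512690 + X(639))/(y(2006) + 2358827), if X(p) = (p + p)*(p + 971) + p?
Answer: 6570909/2360833 ≈ 2.7833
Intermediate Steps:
X(p) = p + 2*p*(971 + p) (X(p) = (2*p)*(971 + p) + p = 2*p*(971 + p) + p = p + 2*p*(971 + p))
(4512690 + X(639))/(y(2006) + 2358827) = (4512690 + 639*(1943 + 2*639))/(2006 + 2358827) = (4512690 + 639*(1943 + 1278))/2360833 = (4512690 + 639*3221)*(1/2360833) = (4512690 + 2058219)*(1/2360833) = 6570909*(1/2360833) = 6570909/2360833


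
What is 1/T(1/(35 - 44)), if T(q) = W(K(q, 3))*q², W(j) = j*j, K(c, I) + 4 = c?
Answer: 6561/1369 ≈ 4.7925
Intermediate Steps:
K(c, I) = -4 + c
W(j) = j²
T(q) = q²*(-4 + q)² (T(q) = (-4 + q)²*q² = q²*(-4 + q)²)
1/T(1/(35 - 44)) = 1/((1/(35 - 44))²*(-4 + 1/(35 - 44))²) = 1/((1/(-9))²*(-4 + 1/(-9))²) = 1/((-⅑)²*(-4 - ⅑)²) = 1/((-37/9)²/81) = 1/((1/81)*(1369/81)) = 1/(1369/6561) = 6561/1369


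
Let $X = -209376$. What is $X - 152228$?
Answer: $-361604$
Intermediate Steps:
$X - 152228 = -209376 - 152228 = -361604$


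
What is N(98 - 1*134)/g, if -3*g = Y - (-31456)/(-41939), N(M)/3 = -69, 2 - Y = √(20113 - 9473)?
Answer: -682642403109/9355866082678 - 1092264306741*√665/4677933041339 ≈ -6.0942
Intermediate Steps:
Y = 2 - 4*√665 (Y = 2 - √(20113 - 9473) = 2 - √10640 = 2 - 4*√665 ≈ -101.15)
N(M) = -207 (N(M) = 3*(-69) = -207)
g = -17474/41939 + 4*√665/3 (g = -((2 - 4*√665) - (-31456)/(-41939))/3 = -((2 - 4*√665) - (-31456)*(-1)/41939)/3 = -((2 - 4*√665) - 1*31456/41939)/3 = -((2 - 4*√665) - 31456/41939)/3 = -(52422/41939 - 4*√665)/3 = -17474/41939 + 4*√665/3 ≈ 33.967)
N(98 - 1*134)/g = -207/(-17474/41939 + 4*√665/3)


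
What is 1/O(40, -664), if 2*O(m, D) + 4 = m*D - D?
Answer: -1/12950 ≈ -7.7220e-5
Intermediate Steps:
O(m, D) = -2 - D/2 + D*m/2 (O(m, D) = -2 + (m*D - D)/2 = -2 + (D*m - D)/2 = -2 + (-D + D*m)/2 = -2 + (-D/2 + D*m/2) = -2 - D/2 + D*m/2)
1/O(40, -664) = 1/(-2 - ½*(-664) + (½)*(-664)*40) = 1/(-2 + 332 - 13280) = 1/(-12950) = -1/12950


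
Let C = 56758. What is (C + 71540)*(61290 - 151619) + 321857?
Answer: -11588708185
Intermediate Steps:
(C + 71540)*(61290 - 151619) + 321857 = (56758 + 71540)*(61290 - 151619) + 321857 = 128298*(-90329) + 321857 = -11589030042 + 321857 = -11588708185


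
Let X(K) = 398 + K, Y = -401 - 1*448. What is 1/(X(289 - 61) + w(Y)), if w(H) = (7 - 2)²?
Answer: 1/651 ≈ 0.0015361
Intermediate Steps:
Y = -849 (Y = -401 - 448 = -849)
w(H) = 25 (w(H) = 5² = 25)
1/(X(289 - 61) + w(Y)) = 1/((398 + (289 - 61)) + 25) = 1/((398 + 228) + 25) = 1/(626 + 25) = 1/651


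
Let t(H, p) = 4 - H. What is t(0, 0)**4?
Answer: 256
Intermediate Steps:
t(0, 0)**4 = (4 - 1*0)**4 = (4 + 0)**4 = 4**4 = 256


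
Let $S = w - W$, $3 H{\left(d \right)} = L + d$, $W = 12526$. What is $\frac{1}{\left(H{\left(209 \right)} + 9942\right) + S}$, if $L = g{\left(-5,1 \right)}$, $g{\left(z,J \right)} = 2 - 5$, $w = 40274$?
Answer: $\frac{3}{113276} \approx 2.6484 \cdot 10^{-5}$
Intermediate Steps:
$g{\left(z,J \right)} = -3$
$L = -3$
$H{\left(d \right)} = -1 + \frac{d}{3}$ ($H{\left(d \right)} = \frac{-3 + d}{3} = -1 + \frac{d}{3}$)
$S = 27748$ ($S = 40274 - 12526 = 27748$)
$\frac{1}{\left(H{\left(209 \right)} + 9942\right) + S} = \frac{1}{\left(\left(-1 + \frac{1}{3} \cdot 209\right) + 9942\right) + 27748} = \frac{1}{\left(\left(-1 + \frac{209}{3}\right) + 9942\right) + 27748} = \frac{1}{\left(\frac{206}{3} + 9942\right) + 27748} = \frac{1}{\frac{30032}{3} + 27748} = \frac{1}{\frac{113276}{3}} = \frac{3}{113276}$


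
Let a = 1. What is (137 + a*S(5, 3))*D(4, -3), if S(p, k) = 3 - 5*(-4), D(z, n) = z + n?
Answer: 160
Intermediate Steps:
D(z, n) = n + z
S(p, k) = 23 (S(p, k) = 3 + 20 = 23)
(137 + a*S(5, 3))*D(4, -3) = (137 + 1*23)*(-3 + 4) = (137 + 23)*1 = 160*1 = 160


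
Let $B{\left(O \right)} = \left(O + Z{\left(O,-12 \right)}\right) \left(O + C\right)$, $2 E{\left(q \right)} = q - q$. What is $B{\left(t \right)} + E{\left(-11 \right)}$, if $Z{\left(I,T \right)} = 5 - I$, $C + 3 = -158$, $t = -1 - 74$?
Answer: $-1180$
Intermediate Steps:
$E{\left(q \right)} = 0$ ($E{\left(q \right)} = \frac{q - q}{2} = \frac{1}{2} \cdot 0 = 0$)
$t = -75$
$C = -161$ ($C = -3 - 158 = -161$)
$B{\left(O \right)} = -805 + 5 O$ ($B{\left(O \right)} = \left(O - \left(-5 + O\right)\right) \left(O - 161\right) = 5 \left(-161 + O\right) = -805 + 5 O$)
$B{\left(t \right)} + E{\left(-11 \right)} = \left(-805 + 5 \left(-75\right)\right) + 0 = \left(-805 - 375\right) + 0 = -1180 + 0 = -1180$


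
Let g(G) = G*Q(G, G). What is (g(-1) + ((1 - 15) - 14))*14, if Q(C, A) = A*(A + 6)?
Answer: -322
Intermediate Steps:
Q(C, A) = A*(6 + A)
g(G) = G²*(6 + G) (g(G) = G*(G*(6 + G)) = G²*(6 + G))
(g(-1) + ((1 - 15) - 14))*14 = ((-1)²*(6 - 1) + ((1 - 15) - 14))*14 = (1*5 + (-14 - 14))*14 = (5 - 28)*14 = -23*14 = -322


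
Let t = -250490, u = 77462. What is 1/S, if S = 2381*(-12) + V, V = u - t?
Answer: 1/299380 ≈ 3.3402e-6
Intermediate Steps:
V = 327952 (V = 77462 - 1*(-250490) = 77462 + 250490 = 327952)
S = 299380 (S = 2381*(-12) + 327952 = -28572 + 327952 = 299380)
1/S = 1/299380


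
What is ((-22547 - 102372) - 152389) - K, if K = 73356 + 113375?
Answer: -464039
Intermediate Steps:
K = 186731
((-22547 - 102372) - 152389) - K = ((-22547 - 102372) - 152389) - 1*186731 = (-124919 - 152389) - 186731 = -277308 - 186731 = -464039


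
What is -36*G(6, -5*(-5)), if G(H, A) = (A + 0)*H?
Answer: -5400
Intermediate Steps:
G(H, A) = A*H
-36*G(6, -5*(-5)) = -36*(-5*(-5))*6 = -900*6 = -36*150 = -5400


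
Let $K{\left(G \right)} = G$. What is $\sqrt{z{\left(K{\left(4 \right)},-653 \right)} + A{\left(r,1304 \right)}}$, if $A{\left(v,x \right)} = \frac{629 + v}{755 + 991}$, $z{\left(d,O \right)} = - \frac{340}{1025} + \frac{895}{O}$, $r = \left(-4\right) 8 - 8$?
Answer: $\frac{i \sqrt{8285154950782690}}{77909430} \approx 1.1683 i$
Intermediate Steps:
$r = -40$ ($r = -32 - 8 = -40$)
$z{\left(d,O \right)} = - \frac{68}{205} + \frac{895}{O}$ ($z{\left(d,O \right)} = \left(-340\right) \frac{1}{1025} + \frac{895}{O} = - \frac{68}{205} + \frac{895}{O}$)
$A{\left(v,x \right)} = \frac{629}{1746} + \frac{v}{1746}$ ($A{\left(v,x \right)} = \frac{629 + v}{1746} = \left(629 + v\right) \frac{1}{1746} = \frac{629}{1746} + \frac{v}{1746}$)
$\sqrt{z{\left(K{\left(4 \right)},-653 \right)} + A{\left(r,1304 \right)}} = \sqrt{\left(- \frac{68}{205} + \frac{895}{-653}\right) + \left(\frac{629}{1746} + \frac{1}{1746} \left(-40\right)\right)} = \sqrt{\left(- \frac{68}{205} + 895 \left(- \frac{1}{653}\right)\right) + \left(\frac{629}{1746} - \frac{20}{873}\right)} = \sqrt{\left(- \frac{68}{205} - \frac{895}{653}\right) + \frac{589}{1746}} = \sqrt{- \frac{227879}{133865} + \frac{589}{1746}} = \sqrt{- \frac{319030249}{233728290}} = \frac{i \sqrt{8285154950782690}}{77909430}$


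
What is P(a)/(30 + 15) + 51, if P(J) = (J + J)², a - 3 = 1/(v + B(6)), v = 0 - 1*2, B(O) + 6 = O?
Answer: 464/9 ≈ 51.556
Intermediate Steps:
B(O) = -6 + O
v = -2 (v = 0 - 2 = -2)
a = 5/2 (a = 3 + 1/(-2 + (-6 + 6)) = 3 + 1/(-2 + 0) = 3 + 1/(-2) = 3 - ½ = 5/2 ≈ 2.5000)
P(J) = 4*J² (P(J) = (2*J)² = 4*J²)
P(a)/(30 + 15) + 51 = (4*(5/2)²)/(30 + 15) + 51 = (4*(25/4))/45 + 51 = (1/45)*25 + 51 = 5/9 + 51 = 464/9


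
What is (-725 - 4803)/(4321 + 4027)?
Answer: -1382/2087 ≈ -0.66219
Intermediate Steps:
(-725 - 4803)/(4321 + 4027) = -5528/8348 = -5528*1/8348 = -1382/2087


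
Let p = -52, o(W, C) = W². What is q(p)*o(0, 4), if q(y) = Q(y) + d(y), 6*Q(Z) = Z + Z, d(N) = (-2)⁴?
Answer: 0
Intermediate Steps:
d(N) = 16
Q(Z) = Z/3 (Q(Z) = (Z + Z)/6 = (2*Z)/6 = Z/3)
q(y) = 16 + y/3 (q(y) = y/3 + 16 = 16 + y/3)
q(p)*o(0, 4) = (16 + (⅓)*(-52))*0² = (16 - 52/3)*0 = -4/3*0 = 0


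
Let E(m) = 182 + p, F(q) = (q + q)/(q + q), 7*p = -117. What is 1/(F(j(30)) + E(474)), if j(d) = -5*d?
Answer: 7/1164 ≈ 0.0060137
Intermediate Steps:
p = -117/7 (p = (⅐)*(-117) = -117/7 ≈ -16.714)
F(q) = 1 (F(q) = (2*q)/((2*q)) = (2*q)*(1/(2*q)) = 1)
E(m) = 1157/7 (E(m) = 182 - 117/7 = 1157/7)
1/(F(j(30)) + E(474)) = 1/(1 + 1157/7) = 1/(1164/7) = 7/1164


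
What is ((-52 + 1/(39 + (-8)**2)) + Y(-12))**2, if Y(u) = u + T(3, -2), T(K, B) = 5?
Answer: 36917776/10609 ≈ 3479.9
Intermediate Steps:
Y(u) = 5 + u (Y(u) = u + 5 = 5 + u)
((-52 + 1/(39 + (-8)**2)) + Y(-12))**2 = ((-52 + 1/(39 + (-8)**2)) + (5 - 12))**2 = ((-52 + 1/(39 + 64)) - 7)**2 = ((-52 + 1/103) - 7)**2 = (-5355/103 - 7)**2 = (-6076/103)**2 = 36917776/10609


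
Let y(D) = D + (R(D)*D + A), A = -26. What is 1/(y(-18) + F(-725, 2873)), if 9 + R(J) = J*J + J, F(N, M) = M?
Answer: -1/2517 ≈ -0.00039730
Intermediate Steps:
R(J) = -9 + J + J² (R(J) = -9 + (J*J + J) = -9 + (J² + J) = -9 + (J + J²) = -9 + J + J²)
y(D) = -26 + D + D*(-9 + D + D²) (y(D) = D + ((-9 + D + D²)*D - 26) = D + (D*(-9 + D + D²) - 26) = D + (-26 + D*(-9 + D + D²)) = -26 + D + D*(-9 + D + D²))
1/(y(-18) + F(-725, 2873)) = 1/((-26 - 18 - 18*(-9 - 18 + (-18)²)) + 2873) = 1/((-26 - 18 - 18*(-9 - 18 + 324)) + 2873) = 1/((-26 - 18 - 18*297) + 2873) = 1/((-26 - 18 - 5346) + 2873) = 1/(-5390 + 2873) = 1/(-2517) = -1/2517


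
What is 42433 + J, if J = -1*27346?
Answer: 15087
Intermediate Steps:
J = -27346
42433 + J = 42433 - 27346 = 15087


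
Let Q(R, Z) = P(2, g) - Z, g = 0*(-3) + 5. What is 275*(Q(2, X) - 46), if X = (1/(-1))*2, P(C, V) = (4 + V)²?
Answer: 10175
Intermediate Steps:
g = 5 (g = 0 + 5 = 5)
X = -2 (X = (1*(-1))*2 = -1*2 = -2)
Q(R, Z) = 81 - Z (Q(R, Z) = (4 + 5)² - Z = 9² - Z = 81 - Z)
275*(Q(2, X) - 46) = 275*((81 - 1*(-2)) - 46) = 275*((81 + 2) - 46) = 275*(83 - 46) = 275*37 = 10175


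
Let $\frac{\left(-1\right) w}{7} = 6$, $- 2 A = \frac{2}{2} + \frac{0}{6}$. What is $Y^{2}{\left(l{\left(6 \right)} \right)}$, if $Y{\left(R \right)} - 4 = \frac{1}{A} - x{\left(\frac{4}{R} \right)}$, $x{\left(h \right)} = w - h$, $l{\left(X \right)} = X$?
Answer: $\frac{17956}{9} \approx 1995.1$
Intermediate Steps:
$A = - \frac{1}{2}$ ($A = - \frac{\frac{2}{2} + \frac{0}{6}}{2} = - \frac{2 \cdot \frac{1}{2} + 0 \cdot \frac{1}{6}}{2} = - \frac{1 + 0}{2} = \left(- \frac{1}{2}\right) 1 = - \frac{1}{2} \approx -0.5$)
$w = -42$ ($w = \left(-7\right) 6 = -42$)
$x{\left(h \right)} = -42 - h$
$Y{\left(R \right)} = 44 + \frac{4}{R}$ ($Y{\left(R \right)} = 4 - \left(-42 + 2 - \frac{4}{R}\right) = 4 - \left(-40 - \frac{4}{R}\right) = 4 + \left(-2 + \left(42 + \frac{4}{R}\right)\right) = 4 + \left(40 + \frac{4}{R}\right) = 44 + \frac{4}{R}$)
$Y^{2}{\left(l{\left(6 \right)} \right)} = \left(44 + \frac{4}{6}\right)^{2} = \left(44 + 4 \cdot \frac{1}{6}\right)^{2} = \left(44 + \frac{2}{3}\right)^{2} = \left(\frac{134}{3}\right)^{2} = \frac{17956}{9}$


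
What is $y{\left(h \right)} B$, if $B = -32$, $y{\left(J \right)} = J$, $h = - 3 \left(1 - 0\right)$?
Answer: $96$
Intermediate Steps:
$h = -3$ ($h = - 3 \left(1 + 0\right) = \left(-3\right) 1 = -3$)
$y{\left(h \right)} B = \left(-3\right) \left(-32\right) = 96$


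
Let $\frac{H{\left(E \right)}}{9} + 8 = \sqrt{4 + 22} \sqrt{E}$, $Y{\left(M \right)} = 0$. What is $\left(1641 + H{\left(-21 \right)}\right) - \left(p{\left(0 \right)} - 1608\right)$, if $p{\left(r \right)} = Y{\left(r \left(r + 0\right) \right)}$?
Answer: $3177 + 9 i \sqrt{546} \approx 3177.0 + 210.3 i$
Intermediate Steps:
$p{\left(r \right)} = 0$
$H{\left(E \right)} = -72 + 9 \sqrt{26} \sqrt{E}$ ($H{\left(E \right)} = -72 + 9 \sqrt{4 + 22} \sqrt{E} = -72 + 9 \sqrt{26} \sqrt{E}$)
$\left(1641 + H{\left(-21 \right)}\right) - \left(p{\left(0 \right)} - 1608\right) = \left(1641 - \left(72 - 9 \sqrt{26} \sqrt{-21}\right)\right) - \left(0 - 1608\right) = \left(1641 - \left(72 - 9 \sqrt{26} i \sqrt{21}\right)\right) - \left(0 - 1608\right) = \left(1641 - \left(72 - 9 i \sqrt{546}\right)\right) - -1608 = \left(1569 + 9 i \sqrt{546}\right) + 1608 = 3177 + 9 i \sqrt{546}$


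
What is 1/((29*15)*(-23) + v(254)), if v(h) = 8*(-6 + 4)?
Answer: -1/10021 ≈ -9.9790e-5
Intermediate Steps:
v(h) = -16 (v(h) = 8*(-2) = -16)
1/((29*15)*(-23) + v(254)) = 1/((29*15)*(-23) - 16) = 1/(435*(-23) - 16) = 1/(-10005 - 16) = 1/(-10021) = -1/10021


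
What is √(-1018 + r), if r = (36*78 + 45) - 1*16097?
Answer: I*√14262 ≈ 119.42*I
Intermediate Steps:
r = -13244 (r = (2808 + 45) - 16097 = 2853 - 16097 = -13244)
√(-1018 + r) = √(-1018 - 13244) = √(-14262) = I*√14262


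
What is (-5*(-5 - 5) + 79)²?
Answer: 16641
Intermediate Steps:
(-5*(-5 - 5) + 79)² = (-5*(-10) + 79)² = (50 + 79)² = 129² = 16641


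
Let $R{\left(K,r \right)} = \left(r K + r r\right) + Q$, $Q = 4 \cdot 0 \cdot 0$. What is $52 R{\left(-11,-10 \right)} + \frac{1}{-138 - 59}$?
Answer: $\frac{2151239}{197} \approx 10920.0$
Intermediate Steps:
$Q = 0$ ($Q = 0 \cdot 0 = 0$)
$R{\left(K,r \right)} = r^{2} + K r$ ($R{\left(K,r \right)} = \left(r K + r r\right) + 0 = \left(K r + r^{2}\right) + 0 = \left(r^{2} + K r\right) + 0 = r^{2} + K r$)
$52 R{\left(-11,-10 \right)} + \frac{1}{-138 - 59} = 52 \left(- 10 \left(-11 - 10\right)\right) + \frac{1}{-138 - 59} = 52 \left(\left(-10\right) \left(-21\right)\right) + \frac{1}{-197} = 52 \cdot 210 - \frac{1}{197} = 10920 - \frac{1}{197} = \frac{2151239}{197}$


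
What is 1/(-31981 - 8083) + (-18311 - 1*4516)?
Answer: -914540929/40064 ≈ -22827.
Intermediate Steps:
1/(-31981 - 8083) + (-18311 - 1*4516) = 1/(-40064) + (-18311 - 4516) = -1/40064 - 22827 = -914540929/40064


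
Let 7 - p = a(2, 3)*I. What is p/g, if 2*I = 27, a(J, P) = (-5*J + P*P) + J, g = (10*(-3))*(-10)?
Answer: -13/600 ≈ -0.021667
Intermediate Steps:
g = 300 (g = -30*(-10) = 300)
a(J, P) = P² - 4*J (a(J, P) = (-5*J + P²) + J = (P² - 5*J) + J = P² - 4*J)
I = 27/2 (I = (½)*27 = 27/2 ≈ 13.500)
p = -13/2 (p = 7 - (3² - 4*2)*27/2 = 7 - (9 - 8)*27/2 = 7 - 27/2 = -13/2 ≈ -6.5000)
p/g = -13/2/300 = -13/2*1/300 = -13/600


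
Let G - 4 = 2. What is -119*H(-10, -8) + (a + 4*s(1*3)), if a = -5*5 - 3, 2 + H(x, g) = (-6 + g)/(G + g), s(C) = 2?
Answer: -615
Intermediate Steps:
G = 6 (G = 4 + 2 = 6)
H(x, g) = -2 + (-6 + g)/(6 + g)
a = -28 (a = -25 - 3 = -28)
-119*H(-10, -8) + (a + 4*s(1*3)) = -119*(-18 - 1*(-8))/(6 - 8) + (-28 + 4*2) = -119*(-18 + 8)/(-2) + (-28 + 8) = -(-119)*(-10)/2 - 20 = -119*5 - 20 = -595 - 20 = -615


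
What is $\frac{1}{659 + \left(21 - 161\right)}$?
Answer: $\frac{1}{519} \approx 0.0019268$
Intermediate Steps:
$\frac{1}{659 + \left(21 - 161\right)} = \frac{1}{659 - 140} = \frac{1}{519}$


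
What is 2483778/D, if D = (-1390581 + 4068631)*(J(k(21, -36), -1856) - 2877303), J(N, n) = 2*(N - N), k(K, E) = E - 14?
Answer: -37633/116750928775 ≈ -3.2234e-7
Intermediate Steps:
k(K, E) = -14 + E
J(N, n) = 0 (J(N, n) = 2*0 = 0)
D = -7705561299150 (D = (-1390581 + 4068631)*(0 - 2877303) = 2678050*(-2877303) = -7705561299150)
2483778/D = 2483778/(-7705561299150) = 2483778*(-1/7705561299150) = -37633/116750928775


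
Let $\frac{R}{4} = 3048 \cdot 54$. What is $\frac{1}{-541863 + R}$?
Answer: $\frac{1}{116505} \approx 8.5833 \cdot 10^{-6}$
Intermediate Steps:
$R = 658368$ ($R = 4 \cdot 3048 \cdot 54 = 4 \cdot 164592 = 658368$)
$\frac{1}{-541863 + R} = \frac{1}{-541863 + 658368} = \frac{1}{116505}$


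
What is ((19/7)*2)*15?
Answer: 570/7 ≈ 81.429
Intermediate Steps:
((19/7)*2)*15 = (38/7)*15 = 570/7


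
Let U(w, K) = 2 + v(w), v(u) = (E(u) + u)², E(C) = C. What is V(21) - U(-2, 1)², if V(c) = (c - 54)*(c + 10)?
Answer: -1347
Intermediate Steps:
V(c) = (-54 + c)*(10 + c)
v(u) = 4*u² (v(u) = (u + u)² = (2*u)² = 4*u²)
U(w, K) = 2 + 4*w²
V(21) - U(-2, 1)² = (-540 + 21² - 44*21) - (2 + 4*(-2)²)² = (-540 + 441 - 924) - (2 + 4*4)² = -1023 - (2 + 16)² = -1023 - 1*18² = -1023 - 1*324 = -1023 - 324 = -1347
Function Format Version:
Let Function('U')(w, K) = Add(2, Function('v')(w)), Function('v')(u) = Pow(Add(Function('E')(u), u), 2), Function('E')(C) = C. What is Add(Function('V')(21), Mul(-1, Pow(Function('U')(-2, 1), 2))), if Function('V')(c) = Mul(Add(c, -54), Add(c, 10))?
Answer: -1347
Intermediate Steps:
Function('V')(c) = Mul(Add(-54, c), Add(10, c))
Function('v')(u) = Mul(4, Pow(u, 2)) (Function('v')(u) = Pow(Add(u, u), 2) = Pow(Mul(2, u), 2) = Mul(4, Pow(u, 2)))
Function('U')(w, K) = Add(2, Mul(4, Pow(w, 2)))
Add(Function('V')(21), Mul(-1, Pow(Function('U')(-2, 1), 2))) = Add(Add(-540, Pow(21, 2), Mul(-44, 21)), Mul(-1, Pow(Add(2, Mul(4, Pow(-2, 2))), 2))) = Add(Add(-540, 441, -924), Mul(-1, Pow(Add(2, Mul(4, 4)), 2))) = Add(-1023, Mul(-1, Pow(Add(2, 16), 2))) = Add(-1023, Mul(-1, Pow(18, 2))) = Add(-1023, Mul(-1, 324)) = Add(-1023, -324) = -1347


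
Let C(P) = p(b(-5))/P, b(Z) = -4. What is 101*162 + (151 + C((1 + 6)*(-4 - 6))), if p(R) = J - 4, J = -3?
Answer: 165131/10 ≈ 16513.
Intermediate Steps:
p(R) = -7 (p(R) = -3 - 4 = -7)
C(P) = -7/P
101*162 + (151 + C((1 + 6)*(-4 - 6))) = 101*162 + (151 - 7*1/((1 + 6)*(-4 - 6))) = 16362 + (151 - 7/(7*(-10))) = 16362 + (151 - 7/(-70)) = 16362 + (151 - 7*(-1/70)) = 16362 + (151 + ⅒) = 16362 + 1511/10 = 165131/10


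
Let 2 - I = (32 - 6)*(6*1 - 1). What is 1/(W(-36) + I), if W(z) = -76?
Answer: -1/204 ≈ -0.0049020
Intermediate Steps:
I = -128 (I = 2 - (32 - 6)*(6*1 - 1) = 2 - 26*(6 - 1) = 2 - 26*5 = 2 - 1*130 = 2 - 130 = -128)
1/(W(-36) + I) = 1/(-76 - 128) = 1/(-204) = -1/204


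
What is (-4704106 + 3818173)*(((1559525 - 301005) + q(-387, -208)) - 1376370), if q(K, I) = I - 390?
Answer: 104936991984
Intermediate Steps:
q(K, I) = -390 + I
(-4704106 + 3818173)*(((1559525 - 301005) + q(-387, -208)) - 1376370) = (-4704106 + 3818173)*(((1559525 - 301005) + (-390 - 208)) - 1376370) = -885933*((1258520 - 598) - 1376370) = -885933*(1257922 - 1376370) = -885933*(-118448) = 104936991984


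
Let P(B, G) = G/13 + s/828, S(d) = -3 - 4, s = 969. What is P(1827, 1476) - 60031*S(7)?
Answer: 1508150171/3588 ≈ 4.2033e+5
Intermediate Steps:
S(d) = -7
P(B, G) = 323/276 + G/13 (P(B, G) = G/13 + 969/828 = G*(1/13) + 969*(1/828) = G/13 + 323/276 = 323/276 + G/13)
P(1827, 1476) - 60031*S(7) = (323/276 + (1/13)*1476) - 60031*(-7) = (323/276 + 1476/13) - 1*(-420217) = 411575/3588 + 420217 = 1508150171/3588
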